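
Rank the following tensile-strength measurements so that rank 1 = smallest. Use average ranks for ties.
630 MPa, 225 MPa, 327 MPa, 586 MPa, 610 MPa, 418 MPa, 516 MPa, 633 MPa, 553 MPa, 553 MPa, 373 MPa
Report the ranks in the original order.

Sorted (ascending): 225, 327, 373, 418, 516, 553, 553, 586, 610, 630, 633
The 2 values of 553 occupy positions 6–7 → average rank (6+7)/2 = 6.5.

10, 1, 2, 8, 9, 4, 5, 11, 6.5, 6.5, 3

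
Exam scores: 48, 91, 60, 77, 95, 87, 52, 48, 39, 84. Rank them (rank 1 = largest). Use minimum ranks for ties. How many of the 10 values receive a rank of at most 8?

Sorted (descending): 95, 91, 87, 84, 77, 60, 52, 48, 48, 39
The 2 values of 48 occupy positions 8–9 → each gets rank 8.
Ranks ≤ 8: {1, 2, 3, 4, 5, 6, 7, 8, 8} → 9 values.

9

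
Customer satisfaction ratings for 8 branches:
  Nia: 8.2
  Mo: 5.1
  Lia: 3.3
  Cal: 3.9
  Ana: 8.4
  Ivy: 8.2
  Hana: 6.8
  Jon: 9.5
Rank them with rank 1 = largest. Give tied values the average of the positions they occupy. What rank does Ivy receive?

3.5

Sorted (descending): 9.5, 8.4, 8.2, 8.2, 6.8, 5.1, 3.9, 3.3
The 2 values of 8.2 occupy positions 3–4 → average rank (3+4)/2 = 3.5.
Ivy has value 8.2 → rank 3.5.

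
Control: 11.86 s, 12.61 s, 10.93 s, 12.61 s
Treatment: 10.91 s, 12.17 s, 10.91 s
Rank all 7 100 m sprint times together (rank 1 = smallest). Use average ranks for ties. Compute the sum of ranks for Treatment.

Sorted (ascending): 10.91, 10.91, 10.93, 11.86, 12.17, 12.61, 12.61
The 2 values of 10.91 occupy positions 1–2 → average rank (1+2)/2 = 1.5.
The 2 values of 12.61 occupy positions 6–7 → average rank (6+7)/2 = 6.5.
Treatment values → pooled ranks: 10.91→1.5, 12.17→5, 10.91→1.5
Rank sum = 1.5 + 5 + 1.5 = 8

8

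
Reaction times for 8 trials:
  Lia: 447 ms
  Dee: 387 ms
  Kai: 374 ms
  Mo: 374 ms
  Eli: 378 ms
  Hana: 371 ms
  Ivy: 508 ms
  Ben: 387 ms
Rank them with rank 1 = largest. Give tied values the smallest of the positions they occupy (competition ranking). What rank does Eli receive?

Sorted (descending): 508, 447, 387, 387, 378, 374, 374, 371
The 2 values of 387 occupy positions 3–4 → each gets rank 3.
The 2 values of 374 occupy positions 6–7 → each gets rank 6.
Eli has value 378 ms → rank 5.

5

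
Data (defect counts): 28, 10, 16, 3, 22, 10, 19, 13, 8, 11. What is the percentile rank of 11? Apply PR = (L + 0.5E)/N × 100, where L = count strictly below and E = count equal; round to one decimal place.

N = 10.
Strictly below 11: 4. Equal to 11: 1.
PR = (4 + 0.5·1)/10 × 100 = 45.0

45.0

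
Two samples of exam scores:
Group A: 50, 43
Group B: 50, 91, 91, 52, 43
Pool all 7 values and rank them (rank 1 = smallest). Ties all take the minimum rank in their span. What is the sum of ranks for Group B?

21

Sorted (ascending): 43, 43, 50, 50, 52, 91, 91
The 2 values of 43 occupy positions 1–2 → each gets rank 1.
The 2 values of 50 occupy positions 3–4 → each gets rank 3.
The 2 values of 91 occupy positions 6–7 → each gets rank 6.
Group B values → pooled ranks: 50→3, 91→6, 91→6, 52→5, 43→1
Rank sum = 3 + 6 + 6 + 5 + 1 = 21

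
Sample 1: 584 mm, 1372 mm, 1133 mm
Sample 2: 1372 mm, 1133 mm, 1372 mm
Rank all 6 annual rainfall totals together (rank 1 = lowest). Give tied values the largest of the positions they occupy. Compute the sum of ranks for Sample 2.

15

Sorted (ascending): 584, 1133, 1133, 1372, 1372, 1372
The 2 values of 1133 occupy positions 2–3 → each gets rank 3.
The 3 values of 1372 occupy positions 4–6 → each gets rank 6.
Sample 2 values → pooled ranks: 1372→6, 1133→3, 1372→6
Rank sum = 6 + 3 + 6 = 15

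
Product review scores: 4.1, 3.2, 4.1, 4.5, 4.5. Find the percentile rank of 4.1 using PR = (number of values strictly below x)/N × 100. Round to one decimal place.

20.0

N = 5.
Strictly below 4.1: 1. Equal to 4.1: 2.
PR = 1/5 × 100 = 20.0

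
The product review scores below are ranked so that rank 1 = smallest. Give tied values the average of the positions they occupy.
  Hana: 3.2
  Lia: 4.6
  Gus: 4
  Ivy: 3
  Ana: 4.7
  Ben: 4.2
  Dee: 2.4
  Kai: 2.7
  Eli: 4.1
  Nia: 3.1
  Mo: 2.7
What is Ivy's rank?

4

Sorted (ascending): 2.4, 2.7, 2.7, 3, 3.1, 3.2, 4, 4.1, 4.2, 4.6, 4.7
The 2 values of 2.7 occupy positions 2–3 → average rank (2+3)/2 = 2.5.
Ivy has value 3 → rank 4.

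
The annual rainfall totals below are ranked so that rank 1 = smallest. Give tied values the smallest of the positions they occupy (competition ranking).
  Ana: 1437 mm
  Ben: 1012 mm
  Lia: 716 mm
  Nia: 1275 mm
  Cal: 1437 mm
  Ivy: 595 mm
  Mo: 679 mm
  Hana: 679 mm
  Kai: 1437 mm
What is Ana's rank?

7

Sorted (ascending): 595, 679, 679, 716, 1012, 1275, 1437, 1437, 1437
The 2 values of 679 occupy positions 2–3 → each gets rank 2.
The 3 values of 1437 occupy positions 7–9 → each gets rank 7.
Ana has value 1437 mm → rank 7.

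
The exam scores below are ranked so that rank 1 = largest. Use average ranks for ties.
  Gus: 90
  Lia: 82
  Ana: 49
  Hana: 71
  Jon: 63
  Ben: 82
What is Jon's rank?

5

Sorted (descending): 90, 82, 82, 71, 63, 49
The 2 values of 82 occupy positions 2–3 → average rank (2+3)/2 = 2.5.
Jon has value 63 → rank 5.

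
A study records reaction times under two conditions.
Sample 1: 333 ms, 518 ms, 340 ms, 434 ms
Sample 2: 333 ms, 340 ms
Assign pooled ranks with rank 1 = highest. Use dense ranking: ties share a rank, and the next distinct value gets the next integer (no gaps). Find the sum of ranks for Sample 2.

7

Sorted (descending): 518, 434, 340, 340, 333, 333
The 2 values of 340 share dense rank 3.
The 2 values of 333 share dense rank 4.
Remaining distinct values take the next consecutive integers.
Sample 2 values → pooled ranks: 333→4, 340→3
Rank sum = 4 + 3 = 7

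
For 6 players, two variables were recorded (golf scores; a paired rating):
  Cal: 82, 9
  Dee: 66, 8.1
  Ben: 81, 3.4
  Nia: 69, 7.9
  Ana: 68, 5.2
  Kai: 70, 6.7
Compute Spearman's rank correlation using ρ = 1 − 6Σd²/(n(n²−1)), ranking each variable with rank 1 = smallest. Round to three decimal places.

0.029

Ranks of variable 1: 6, 1, 5, 3, 2, 4
Ranks of variable 2: 6, 5, 1, 4, 2, 3
d = r₁ − r₂: 0, -4, 4, -1, 0, 1
d²: 0, 16, 16, 1, 0, 1; Σd² = 34
ρ = 1 − 6·34/(6·35) = 1 − 204/210 = 0.029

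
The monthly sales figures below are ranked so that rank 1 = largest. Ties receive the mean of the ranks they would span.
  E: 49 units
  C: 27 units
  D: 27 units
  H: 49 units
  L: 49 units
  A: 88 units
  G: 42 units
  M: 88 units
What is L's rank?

Sorted (descending): 88, 88, 49, 49, 49, 42, 27, 27
The 2 values of 88 occupy positions 1–2 → average rank (1+2)/2 = 1.5.
The 3 values of 49 occupy positions 3–5 → average rank 4.
The 2 values of 27 occupy positions 7–8 → average rank (7+8)/2 = 7.5.
L has value 49 units → rank 4.

4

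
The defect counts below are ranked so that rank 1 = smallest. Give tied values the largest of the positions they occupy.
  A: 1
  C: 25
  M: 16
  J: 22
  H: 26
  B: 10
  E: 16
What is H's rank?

Sorted (ascending): 1, 10, 16, 16, 22, 25, 26
The 2 values of 16 occupy positions 3–4 → each gets rank 4.
H has value 26 → rank 7.

7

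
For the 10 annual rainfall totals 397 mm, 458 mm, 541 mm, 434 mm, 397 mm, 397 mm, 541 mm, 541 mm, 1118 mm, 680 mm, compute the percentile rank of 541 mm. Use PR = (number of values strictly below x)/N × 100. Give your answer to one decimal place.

N = 10.
Strictly below 541: 5. Equal to 541: 3.
PR = 5/10 × 100 = 50.0

50.0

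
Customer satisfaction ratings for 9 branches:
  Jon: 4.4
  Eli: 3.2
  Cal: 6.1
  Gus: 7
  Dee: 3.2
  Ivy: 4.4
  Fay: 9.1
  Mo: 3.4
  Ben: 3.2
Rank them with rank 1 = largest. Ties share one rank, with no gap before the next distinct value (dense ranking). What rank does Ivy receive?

Sorted (descending): 9.1, 7, 6.1, 4.4, 4.4, 3.4, 3.2, 3.2, 3.2
The 2 values of 4.4 share dense rank 4.
The 3 values of 3.2 share dense rank 6.
Remaining distinct values take the next consecutive integers.
Ivy has value 4.4 → rank 4.

4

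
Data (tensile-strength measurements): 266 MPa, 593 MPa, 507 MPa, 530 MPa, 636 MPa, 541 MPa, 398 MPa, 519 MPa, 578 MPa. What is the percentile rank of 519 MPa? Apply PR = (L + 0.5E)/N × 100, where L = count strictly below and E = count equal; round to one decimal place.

38.9

N = 9.
Strictly below 519: 3. Equal to 519: 1.
PR = (3 + 0.5·1)/9 × 100 = 38.9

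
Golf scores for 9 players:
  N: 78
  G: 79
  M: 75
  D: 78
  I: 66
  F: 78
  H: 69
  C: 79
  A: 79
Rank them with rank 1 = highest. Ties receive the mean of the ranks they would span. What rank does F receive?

Sorted (descending): 79, 79, 79, 78, 78, 78, 75, 69, 66
The 3 values of 79 occupy positions 1–3 → average rank 2.
The 3 values of 78 occupy positions 4–6 → average rank 5.
F has value 78 → rank 5.

5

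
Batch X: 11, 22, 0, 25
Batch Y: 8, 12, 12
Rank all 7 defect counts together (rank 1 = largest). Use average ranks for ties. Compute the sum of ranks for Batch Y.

13

Sorted (descending): 25, 22, 12, 12, 11, 8, 0
The 2 values of 12 occupy positions 3–4 → average rank (3+4)/2 = 3.5.
Batch Y values → pooled ranks: 8→6, 12→3.5, 12→3.5
Rank sum = 6 + 3.5 + 3.5 = 13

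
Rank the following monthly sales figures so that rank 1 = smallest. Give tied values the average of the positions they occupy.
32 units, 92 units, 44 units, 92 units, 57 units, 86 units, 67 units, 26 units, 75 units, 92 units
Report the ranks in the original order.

2, 9, 3, 9, 4, 7, 5, 1, 6, 9

Sorted (ascending): 26, 32, 44, 57, 67, 75, 86, 92, 92, 92
The 3 values of 92 occupy positions 8–10 → average rank 9.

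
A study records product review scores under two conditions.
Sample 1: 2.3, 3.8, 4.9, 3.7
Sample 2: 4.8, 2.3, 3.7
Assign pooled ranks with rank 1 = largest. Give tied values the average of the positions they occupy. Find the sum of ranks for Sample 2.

Sorted (descending): 4.9, 4.8, 3.8, 3.7, 3.7, 2.3, 2.3
The 2 values of 3.7 occupy positions 4–5 → average rank (4+5)/2 = 4.5.
The 2 values of 2.3 occupy positions 6–7 → average rank (6+7)/2 = 6.5.
Sample 2 values → pooled ranks: 4.8→2, 2.3→6.5, 3.7→4.5
Rank sum = 2 + 6.5 + 4.5 = 13

13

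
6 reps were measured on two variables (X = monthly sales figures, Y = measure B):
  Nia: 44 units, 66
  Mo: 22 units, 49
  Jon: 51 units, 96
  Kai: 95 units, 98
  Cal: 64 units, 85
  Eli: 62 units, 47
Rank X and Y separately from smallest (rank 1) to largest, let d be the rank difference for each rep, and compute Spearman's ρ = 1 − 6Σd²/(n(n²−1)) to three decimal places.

0.543

Ranks of variable 1: 2, 1, 3, 6, 5, 4
Ranks of variable 2: 3, 2, 5, 6, 4, 1
d = r₁ − r₂: -1, -1, -2, 0, 1, 3
d²: 1, 1, 4, 0, 1, 9; Σd² = 16
ρ = 1 − 6·16/(6·35) = 1 − 96/210 = 0.543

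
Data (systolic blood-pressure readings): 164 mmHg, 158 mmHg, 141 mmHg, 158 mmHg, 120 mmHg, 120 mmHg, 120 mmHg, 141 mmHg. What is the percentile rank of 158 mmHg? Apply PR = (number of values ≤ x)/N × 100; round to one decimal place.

87.5

N = 8.
Strictly below 158: 5. Equal to 158: 2.
PR = 7/8 × 100 = 87.5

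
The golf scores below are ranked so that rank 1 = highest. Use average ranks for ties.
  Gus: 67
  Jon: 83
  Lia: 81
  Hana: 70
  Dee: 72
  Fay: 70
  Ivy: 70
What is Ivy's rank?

Sorted (descending): 83, 81, 72, 70, 70, 70, 67
The 3 values of 70 occupy positions 4–6 → average rank 5.
Ivy has value 70 → rank 5.

5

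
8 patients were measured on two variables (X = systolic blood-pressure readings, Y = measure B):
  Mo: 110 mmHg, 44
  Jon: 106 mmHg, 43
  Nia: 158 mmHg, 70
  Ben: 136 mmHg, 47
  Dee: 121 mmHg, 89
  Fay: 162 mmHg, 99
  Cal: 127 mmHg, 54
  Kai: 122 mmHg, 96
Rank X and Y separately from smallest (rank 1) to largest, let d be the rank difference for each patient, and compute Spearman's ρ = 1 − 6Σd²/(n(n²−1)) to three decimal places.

Ranks of variable 1: 2, 1, 7, 6, 3, 8, 5, 4
Ranks of variable 2: 2, 1, 5, 3, 6, 8, 4, 7
d = r₁ − r₂: 0, 0, 2, 3, -3, 0, 1, -3
d²: 0, 0, 4, 9, 9, 0, 1, 9; Σd² = 32
ρ = 1 − 6·32/(8·63) = 1 − 192/504 = 0.619

0.619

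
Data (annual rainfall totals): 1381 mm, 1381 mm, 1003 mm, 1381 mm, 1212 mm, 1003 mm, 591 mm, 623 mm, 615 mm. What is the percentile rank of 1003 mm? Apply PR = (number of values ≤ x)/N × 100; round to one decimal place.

N = 9.
Strictly below 1003: 3. Equal to 1003: 2.
PR = 5/9 × 100 = 55.6

55.6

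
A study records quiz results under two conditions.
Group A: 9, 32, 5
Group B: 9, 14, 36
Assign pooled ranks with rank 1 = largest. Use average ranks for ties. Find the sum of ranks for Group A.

12.5

Sorted (descending): 36, 32, 14, 9, 9, 5
The 2 values of 9 occupy positions 4–5 → average rank (4+5)/2 = 4.5.
Group A values → pooled ranks: 9→4.5, 32→2, 5→6
Rank sum = 4.5 + 2 + 6 = 12.5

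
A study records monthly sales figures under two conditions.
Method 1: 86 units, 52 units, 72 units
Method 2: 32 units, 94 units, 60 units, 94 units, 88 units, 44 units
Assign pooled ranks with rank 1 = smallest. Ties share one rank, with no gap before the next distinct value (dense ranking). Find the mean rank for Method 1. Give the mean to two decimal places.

Sorted (ascending): 32, 44, 52, 60, 72, 86, 88, 94, 94
The 2 values of 94 share dense rank 8.
Remaining distinct values take the next consecutive integers.
Method 1 values → pooled ranks: 86→6, 52→3, 72→5
Mean rank = (6 + 3 + 5) / 3 = 4.67

4.67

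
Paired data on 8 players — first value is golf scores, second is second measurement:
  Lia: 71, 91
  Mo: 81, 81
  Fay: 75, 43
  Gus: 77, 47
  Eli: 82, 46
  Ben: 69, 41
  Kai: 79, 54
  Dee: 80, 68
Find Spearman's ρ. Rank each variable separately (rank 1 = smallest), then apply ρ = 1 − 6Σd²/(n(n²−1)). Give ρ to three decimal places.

Ranks of variable 1: 2, 7, 3, 4, 8, 1, 5, 6
Ranks of variable 2: 8, 7, 2, 4, 3, 1, 5, 6
d = r₁ − r₂: -6, 0, 1, 0, 5, 0, 0, 0
d²: 36, 0, 1, 0, 25, 0, 0, 0; Σd² = 62
ρ = 1 − 6·62/(8·63) = 1 − 372/504 = 0.262

0.262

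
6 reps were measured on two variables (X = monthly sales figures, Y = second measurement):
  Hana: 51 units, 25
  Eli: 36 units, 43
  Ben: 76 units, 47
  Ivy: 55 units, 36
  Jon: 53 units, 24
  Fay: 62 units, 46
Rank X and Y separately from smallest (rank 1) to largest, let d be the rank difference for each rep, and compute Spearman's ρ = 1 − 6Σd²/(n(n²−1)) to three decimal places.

0.600

Ranks of variable 1: 2, 1, 6, 4, 3, 5
Ranks of variable 2: 2, 4, 6, 3, 1, 5
d = r₁ − r₂: 0, -3, 0, 1, 2, 0
d²: 0, 9, 0, 1, 4, 0; Σd² = 14
ρ = 1 − 6·14/(6·35) = 1 − 84/210 = 0.600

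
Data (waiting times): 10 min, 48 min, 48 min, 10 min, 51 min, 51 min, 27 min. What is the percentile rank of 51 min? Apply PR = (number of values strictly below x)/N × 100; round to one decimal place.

71.4

N = 7.
Strictly below 51: 5. Equal to 51: 2.
PR = 5/7 × 100 = 71.4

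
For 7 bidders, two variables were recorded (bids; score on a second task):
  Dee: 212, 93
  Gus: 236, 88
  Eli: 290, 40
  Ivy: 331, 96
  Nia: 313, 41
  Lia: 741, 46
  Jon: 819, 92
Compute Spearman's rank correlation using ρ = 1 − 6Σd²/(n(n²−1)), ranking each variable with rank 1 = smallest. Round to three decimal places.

Ranks of variable 1: 1, 2, 3, 5, 4, 6, 7
Ranks of variable 2: 6, 4, 1, 7, 2, 3, 5
d = r₁ − r₂: -5, -2, 2, -2, 2, 3, 2
d²: 25, 4, 4, 4, 4, 9, 4; Σd² = 54
ρ = 1 − 6·54/(7·48) = 1 − 324/336 = 0.036

0.036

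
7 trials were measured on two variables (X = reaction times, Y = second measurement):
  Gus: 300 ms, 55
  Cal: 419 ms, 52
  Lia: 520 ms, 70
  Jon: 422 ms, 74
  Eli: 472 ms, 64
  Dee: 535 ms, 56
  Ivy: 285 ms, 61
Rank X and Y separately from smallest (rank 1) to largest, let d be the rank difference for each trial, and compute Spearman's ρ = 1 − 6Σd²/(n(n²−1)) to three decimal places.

0.321

Ranks of variable 1: 2, 3, 6, 4, 5, 7, 1
Ranks of variable 2: 2, 1, 6, 7, 5, 3, 4
d = r₁ − r₂: 0, 2, 0, -3, 0, 4, -3
d²: 0, 4, 0, 9, 0, 16, 9; Σd² = 38
ρ = 1 − 6·38/(7·48) = 1 − 228/336 = 0.321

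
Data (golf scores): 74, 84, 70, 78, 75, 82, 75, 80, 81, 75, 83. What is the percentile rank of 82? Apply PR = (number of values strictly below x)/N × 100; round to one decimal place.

72.7

N = 11.
Strictly below 82: 8. Equal to 82: 1.
PR = 8/11 × 100 = 72.7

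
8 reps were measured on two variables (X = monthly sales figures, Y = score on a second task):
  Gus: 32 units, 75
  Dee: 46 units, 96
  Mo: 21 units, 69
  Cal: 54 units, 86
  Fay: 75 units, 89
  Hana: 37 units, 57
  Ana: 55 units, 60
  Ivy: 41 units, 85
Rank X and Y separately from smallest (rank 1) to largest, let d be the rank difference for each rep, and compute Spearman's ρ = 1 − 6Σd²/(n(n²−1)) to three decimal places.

Ranks of variable 1: 2, 5, 1, 6, 8, 3, 7, 4
Ranks of variable 2: 4, 8, 3, 6, 7, 1, 2, 5
d = r₁ − r₂: -2, -3, -2, 0, 1, 2, 5, -1
d²: 4, 9, 4, 0, 1, 4, 25, 1; Σd² = 48
ρ = 1 − 6·48/(8·63) = 1 − 288/504 = 0.429

0.429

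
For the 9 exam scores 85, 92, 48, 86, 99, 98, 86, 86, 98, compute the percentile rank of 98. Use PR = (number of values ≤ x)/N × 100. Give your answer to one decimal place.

88.9

N = 9.
Strictly below 98: 6. Equal to 98: 2.
PR = 8/9 × 100 = 88.9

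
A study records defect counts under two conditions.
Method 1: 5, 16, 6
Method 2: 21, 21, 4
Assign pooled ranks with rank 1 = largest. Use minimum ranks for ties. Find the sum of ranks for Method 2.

Sorted (descending): 21, 21, 16, 6, 5, 4
The 2 values of 21 occupy positions 1–2 → each gets rank 1.
Method 2 values → pooled ranks: 21→1, 21→1, 4→6
Rank sum = 1 + 1 + 6 = 8

8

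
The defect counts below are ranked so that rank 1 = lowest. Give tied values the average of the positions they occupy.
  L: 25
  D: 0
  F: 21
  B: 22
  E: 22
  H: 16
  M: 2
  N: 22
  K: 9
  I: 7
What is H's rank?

5

Sorted (ascending): 0, 2, 7, 9, 16, 21, 22, 22, 22, 25
The 3 values of 22 occupy positions 7–9 → average rank 8.
H has value 16 → rank 5.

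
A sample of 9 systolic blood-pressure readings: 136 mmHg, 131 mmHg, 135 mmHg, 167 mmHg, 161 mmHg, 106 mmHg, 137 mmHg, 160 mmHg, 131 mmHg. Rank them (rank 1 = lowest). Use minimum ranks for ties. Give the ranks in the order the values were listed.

Sorted (ascending): 106, 131, 131, 135, 136, 137, 160, 161, 167
The 2 values of 131 occupy positions 2–3 → each gets rank 2.

5, 2, 4, 9, 8, 1, 6, 7, 2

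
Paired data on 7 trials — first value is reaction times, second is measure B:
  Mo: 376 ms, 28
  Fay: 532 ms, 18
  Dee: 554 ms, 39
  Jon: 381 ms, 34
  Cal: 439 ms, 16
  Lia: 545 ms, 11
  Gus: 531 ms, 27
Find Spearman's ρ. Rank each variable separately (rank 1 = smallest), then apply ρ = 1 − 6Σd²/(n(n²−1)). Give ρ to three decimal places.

-0.107

Ranks of variable 1: 1, 5, 7, 2, 3, 6, 4
Ranks of variable 2: 5, 3, 7, 6, 2, 1, 4
d = r₁ − r₂: -4, 2, 0, -4, 1, 5, 0
d²: 16, 4, 0, 16, 1, 25, 0; Σd² = 62
ρ = 1 − 6·62/(7·48) = 1 − 372/336 = -0.107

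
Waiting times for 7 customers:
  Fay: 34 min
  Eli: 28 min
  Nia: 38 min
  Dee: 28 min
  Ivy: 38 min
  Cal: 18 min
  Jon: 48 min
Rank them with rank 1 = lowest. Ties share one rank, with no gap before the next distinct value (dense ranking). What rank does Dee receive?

2

Sorted (ascending): 18, 28, 28, 34, 38, 38, 48
The 2 values of 28 share dense rank 2.
The 2 values of 38 share dense rank 4.
Remaining distinct values take the next consecutive integers.
Dee has value 28 min → rank 2.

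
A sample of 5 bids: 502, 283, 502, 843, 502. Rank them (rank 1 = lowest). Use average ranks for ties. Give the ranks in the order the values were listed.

3, 1, 3, 5, 3

Sorted (ascending): 283, 502, 502, 502, 843
The 3 values of 502 occupy positions 2–4 → average rank 3.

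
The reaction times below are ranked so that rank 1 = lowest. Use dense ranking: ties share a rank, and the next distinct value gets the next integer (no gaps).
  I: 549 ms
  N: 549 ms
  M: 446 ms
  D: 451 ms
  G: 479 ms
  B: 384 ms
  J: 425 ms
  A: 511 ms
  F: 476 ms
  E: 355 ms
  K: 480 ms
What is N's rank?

Sorted (ascending): 355, 384, 425, 446, 451, 476, 479, 480, 511, 549, 549
The 2 values of 549 share dense rank 10.
Remaining distinct values take the next consecutive integers.
N has value 549 ms → rank 10.

10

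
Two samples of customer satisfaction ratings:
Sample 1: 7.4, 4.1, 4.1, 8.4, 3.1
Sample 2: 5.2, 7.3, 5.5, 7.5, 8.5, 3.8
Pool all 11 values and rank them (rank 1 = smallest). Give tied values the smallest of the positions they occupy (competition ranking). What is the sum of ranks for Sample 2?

Sorted (ascending): 3.1, 3.8, 4.1, 4.1, 5.2, 5.5, 7.3, 7.4, 7.5, 8.4, 8.5
The 2 values of 4.1 occupy positions 3–4 → each gets rank 3.
Sample 2 values → pooled ranks: 5.2→5, 7.3→7, 5.5→6, 7.5→9, 8.5→11, 3.8→2
Rank sum = 5 + 7 + 6 + 9 + 11 + 2 = 40

40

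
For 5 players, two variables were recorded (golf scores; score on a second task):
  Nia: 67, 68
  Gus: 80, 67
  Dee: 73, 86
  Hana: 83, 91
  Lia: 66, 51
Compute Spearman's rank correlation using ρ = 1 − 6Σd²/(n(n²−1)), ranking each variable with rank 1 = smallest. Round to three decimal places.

Ranks of variable 1: 2, 4, 3, 5, 1
Ranks of variable 2: 3, 2, 4, 5, 1
d = r₁ − r₂: -1, 2, -1, 0, 0
d²: 1, 4, 1, 0, 0; Σd² = 6
ρ = 1 − 6·6/(5·24) = 1 − 36/120 = 0.700

0.700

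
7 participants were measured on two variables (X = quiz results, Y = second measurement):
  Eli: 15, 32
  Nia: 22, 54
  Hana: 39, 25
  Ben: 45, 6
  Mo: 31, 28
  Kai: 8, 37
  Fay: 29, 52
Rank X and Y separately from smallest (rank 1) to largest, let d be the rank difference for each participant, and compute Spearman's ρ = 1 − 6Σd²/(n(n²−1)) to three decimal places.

Ranks of variable 1: 2, 3, 6, 7, 5, 1, 4
Ranks of variable 2: 4, 7, 2, 1, 3, 5, 6
d = r₁ − r₂: -2, -4, 4, 6, 2, -4, -2
d²: 4, 16, 16, 36, 4, 16, 4; Σd² = 96
ρ = 1 − 6·96/(7·48) = 1 − 576/336 = -0.714

-0.714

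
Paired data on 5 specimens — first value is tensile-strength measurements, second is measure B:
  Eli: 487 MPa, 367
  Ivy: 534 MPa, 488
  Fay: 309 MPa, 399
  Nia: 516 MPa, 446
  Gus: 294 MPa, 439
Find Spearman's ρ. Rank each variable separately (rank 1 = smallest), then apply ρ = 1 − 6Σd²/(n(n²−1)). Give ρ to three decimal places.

Ranks of variable 1: 3, 5, 2, 4, 1
Ranks of variable 2: 1, 5, 2, 4, 3
d = r₁ − r₂: 2, 0, 0, 0, -2
d²: 4, 0, 0, 0, 4; Σd² = 8
ρ = 1 − 6·8/(5·24) = 1 − 48/120 = 0.600

0.600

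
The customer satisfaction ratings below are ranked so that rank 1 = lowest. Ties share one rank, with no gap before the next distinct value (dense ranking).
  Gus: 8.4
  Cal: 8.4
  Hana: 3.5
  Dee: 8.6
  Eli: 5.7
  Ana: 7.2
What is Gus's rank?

4

Sorted (ascending): 3.5, 5.7, 7.2, 8.4, 8.4, 8.6
The 2 values of 8.4 share dense rank 4.
Remaining distinct values take the next consecutive integers.
Gus has value 8.4 → rank 4.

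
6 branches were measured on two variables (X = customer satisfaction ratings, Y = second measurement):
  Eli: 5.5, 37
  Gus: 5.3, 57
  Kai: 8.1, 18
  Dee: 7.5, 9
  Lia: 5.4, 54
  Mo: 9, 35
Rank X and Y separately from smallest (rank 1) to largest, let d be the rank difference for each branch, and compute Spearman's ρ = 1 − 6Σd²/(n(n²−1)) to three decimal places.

Ranks of variable 1: 3, 1, 5, 4, 2, 6
Ranks of variable 2: 4, 6, 2, 1, 5, 3
d = r₁ − r₂: -1, -5, 3, 3, -3, 3
d²: 1, 25, 9, 9, 9, 9; Σd² = 62
ρ = 1 − 6·62/(6·35) = 1 − 372/210 = -0.771

-0.771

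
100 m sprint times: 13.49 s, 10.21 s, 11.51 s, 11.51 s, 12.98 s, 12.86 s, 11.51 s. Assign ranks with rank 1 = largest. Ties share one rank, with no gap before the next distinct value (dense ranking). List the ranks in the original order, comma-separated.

1, 5, 4, 4, 2, 3, 4

Sorted (descending): 13.49, 12.98, 12.86, 11.51, 11.51, 11.51, 10.21
The 3 values of 11.51 share dense rank 4.
Remaining distinct values take the next consecutive integers.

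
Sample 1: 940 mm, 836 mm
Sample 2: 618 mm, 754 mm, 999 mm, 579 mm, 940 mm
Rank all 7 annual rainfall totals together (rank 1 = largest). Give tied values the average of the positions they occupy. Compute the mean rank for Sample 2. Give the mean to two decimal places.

Sorted (descending): 999, 940, 940, 836, 754, 618, 579
The 2 values of 940 occupy positions 2–3 → average rank (2+3)/2 = 2.5.
Sample 2 values → pooled ranks: 618→6, 754→5, 999→1, 579→7, 940→2.5
Mean rank = (6 + 5 + 1 + 7 + 2.5) / 5 = 4.30

4.30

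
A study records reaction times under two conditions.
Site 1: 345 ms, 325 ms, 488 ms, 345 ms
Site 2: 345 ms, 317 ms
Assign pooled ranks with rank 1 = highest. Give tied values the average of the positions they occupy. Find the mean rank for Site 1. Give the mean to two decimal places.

Sorted (descending): 488, 345, 345, 345, 325, 317
The 3 values of 345 occupy positions 2–4 → average rank 3.
Site 1 values → pooled ranks: 345→3, 325→5, 488→1, 345→3
Mean rank = (3 + 5 + 1 + 3) / 4 = 3.00

3.00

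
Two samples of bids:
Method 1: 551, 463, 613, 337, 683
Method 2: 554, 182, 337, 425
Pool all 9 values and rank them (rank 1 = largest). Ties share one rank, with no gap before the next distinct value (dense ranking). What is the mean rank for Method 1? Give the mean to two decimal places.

3.80

Sorted (descending): 683, 613, 554, 551, 463, 425, 337, 337, 182
The 2 values of 337 share dense rank 7.
Remaining distinct values take the next consecutive integers.
Method 1 values → pooled ranks: 551→4, 463→5, 613→2, 337→7, 683→1
Mean rank = (4 + 5 + 2 + 7 + 1) / 5 = 3.80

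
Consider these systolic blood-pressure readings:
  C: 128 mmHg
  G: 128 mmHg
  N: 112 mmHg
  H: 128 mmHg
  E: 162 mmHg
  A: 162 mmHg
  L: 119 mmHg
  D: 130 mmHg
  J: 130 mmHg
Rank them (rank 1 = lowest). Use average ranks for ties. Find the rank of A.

Sorted (ascending): 112, 119, 128, 128, 128, 130, 130, 162, 162
The 3 values of 128 occupy positions 3–5 → average rank 4.
The 2 values of 130 occupy positions 6–7 → average rank (6+7)/2 = 6.5.
The 2 values of 162 occupy positions 8–9 → average rank (8+9)/2 = 8.5.
A has value 162 mmHg → rank 8.5.

8.5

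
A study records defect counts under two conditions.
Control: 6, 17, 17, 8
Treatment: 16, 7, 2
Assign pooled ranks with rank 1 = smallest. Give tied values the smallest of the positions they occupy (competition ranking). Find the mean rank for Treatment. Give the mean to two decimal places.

Sorted (ascending): 2, 6, 7, 8, 16, 17, 17
The 2 values of 17 occupy positions 6–7 → each gets rank 6.
Treatment values → pooled ranks: 16→5, 7→3, 2→1
Mean rank = (5 + 3 + 1) / 3 = 3.00

3.00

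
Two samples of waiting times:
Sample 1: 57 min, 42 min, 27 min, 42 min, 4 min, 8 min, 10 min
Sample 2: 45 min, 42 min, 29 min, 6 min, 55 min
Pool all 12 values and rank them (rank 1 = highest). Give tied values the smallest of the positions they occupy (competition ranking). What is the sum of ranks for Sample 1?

48

Sorted (descending): 57, 55, 45, 42, 42, 42, 29, 27, 10, 8, 6, 4
The 3 values of 42 occupy positions 4–6 → each gets rank 4.
Sample 1 values → pooled ranks: 57→1, 42→4, 27→8, 42→4, 4→12, 8→10, 10→9
Rank sum = 1 + 4 + 8 + 4 + 12 + 10 + 9 = 48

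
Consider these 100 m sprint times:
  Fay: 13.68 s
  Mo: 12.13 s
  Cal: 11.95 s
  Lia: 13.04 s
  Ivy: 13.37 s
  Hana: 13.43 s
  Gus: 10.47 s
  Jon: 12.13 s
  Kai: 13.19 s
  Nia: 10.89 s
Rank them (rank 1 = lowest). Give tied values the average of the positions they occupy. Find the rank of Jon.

4.5

Sorted (ascending): 10.47, 10.89, 11.95, 12.13, 12.13, 13.04, 13.19, 13.37, 13.43, 13.68
The 2 values of 12.13 occupy positions 4–5 → average rank (4+5)/2 = 4.5.
Jon has value 12.13 s → rank 4.5.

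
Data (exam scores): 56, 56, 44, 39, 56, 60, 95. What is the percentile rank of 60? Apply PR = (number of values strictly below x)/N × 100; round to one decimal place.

71.4

N = 7.
Strictly below 60: 5. Equal to 60: 1.
PR = 5/7 × 100 = 71.4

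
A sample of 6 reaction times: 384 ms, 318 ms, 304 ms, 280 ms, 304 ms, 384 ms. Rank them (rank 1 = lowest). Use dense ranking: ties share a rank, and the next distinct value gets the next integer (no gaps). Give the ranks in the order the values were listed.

Sorted (ascending): 280, 304, 304, 318, 384, 384
The 2 values of 304 share dense rank 2.
The 2 values of 384 share dense rank 4.
Remaining distinct values take the next consecutive integers.

4, 3, 2, 1, 2, 4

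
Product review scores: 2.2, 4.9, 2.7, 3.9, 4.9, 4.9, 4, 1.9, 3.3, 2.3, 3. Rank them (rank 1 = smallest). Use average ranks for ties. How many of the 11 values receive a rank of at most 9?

8

Sorted (ascending): 1.9, 2.2, 2.3, 2.7, 3, 3.3, 3.9, 4, 4.9, 4.9, 4.9
The 3 values of 4.9 occupy positions 9–11 → average rank 10.
Ranks ≤ 9: {1, 2, 3, 4, 5, 6, 7, 8} → 8 values.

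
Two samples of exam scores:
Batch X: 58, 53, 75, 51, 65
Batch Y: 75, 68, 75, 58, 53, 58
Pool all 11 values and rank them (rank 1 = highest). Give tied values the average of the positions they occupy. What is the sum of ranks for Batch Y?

31.5

Sorted (descending): 75, 75, 75, 68, 65, 58, 58, 58, 53, 53, 51
The 3 values of 75 occupy positions 1–3 → average rank 2.
The 3 values of 58 occupy positions 6–8 → average rank 7.
The 2 values of 53 occupy positions 9–10 → average rank (9+10)/2 = 9.5.
Batch Y values → pooled ranks: 75→2, 68→4, 75→2, 58→7, 53→9.5, 58→7
Rank sum = 2 + 4 + 2 + 7 + 9.5 + 7 = 31.5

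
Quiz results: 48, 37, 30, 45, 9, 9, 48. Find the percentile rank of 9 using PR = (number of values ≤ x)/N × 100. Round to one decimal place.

N = 7.
Strictly below 9: 0. Equal to 9: 2.
PR = 2/7 × 100 = 28.6

28.6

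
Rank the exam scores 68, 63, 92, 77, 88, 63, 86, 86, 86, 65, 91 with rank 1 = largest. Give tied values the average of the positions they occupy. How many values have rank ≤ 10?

Sorted (descending): 92, 91, 88, 86, 86, 86, 77, 68, 65, 63, 63
The 3 values of 86 occupy positions 4–6 → average rank 5.
The 2 values of 63 occupy positions 10–11 → average rank (10+11)/2 = 10.5.
Ranks ≤ 10: {1, 2, 3, 5, 5, 5, 7, 8, 9} → 9 values.

9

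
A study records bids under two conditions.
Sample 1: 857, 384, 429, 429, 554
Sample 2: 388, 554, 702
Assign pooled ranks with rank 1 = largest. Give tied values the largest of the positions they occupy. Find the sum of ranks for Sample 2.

13

Sorted (descending): 857, 702, 554, 554, 429, 429, 388, 384
The 2 values of 554 occupy positions 3–4 → each gets rank 4.
The 2 values of 429 occupy positions 5–6 → each gets rank 6.
Sample 2 values → pooled ranks: 388→7, 554→4, 702→2
Rank sum = 7 + 4 + 2 = 13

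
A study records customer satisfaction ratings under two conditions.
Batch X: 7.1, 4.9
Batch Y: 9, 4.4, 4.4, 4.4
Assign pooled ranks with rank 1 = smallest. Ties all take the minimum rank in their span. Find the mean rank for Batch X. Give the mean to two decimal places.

4.50

Sorted (ascending): 4.4, 4.4, 4.4, 4.9, 7.1, 9
The 3 values of 4.4 occupy positions 1–3 → each gets rank 1.
Batch X values → pooled ranks: 7.1→5, 4.9→4
Mean rank = (5 + 4) / 2 = 4.50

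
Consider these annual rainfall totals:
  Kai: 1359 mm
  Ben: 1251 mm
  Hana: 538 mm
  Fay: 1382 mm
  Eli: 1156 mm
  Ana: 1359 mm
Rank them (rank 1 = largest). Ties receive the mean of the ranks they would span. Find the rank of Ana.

Sorted (descending): 1382, 1359, 1359, 1251, 1156, 538
The 2 values of 1359 occupy positions 2–3 → average rank (2+3)/2 = 2.5.
Ana has value 1359 mm → rank 2.5.

2.5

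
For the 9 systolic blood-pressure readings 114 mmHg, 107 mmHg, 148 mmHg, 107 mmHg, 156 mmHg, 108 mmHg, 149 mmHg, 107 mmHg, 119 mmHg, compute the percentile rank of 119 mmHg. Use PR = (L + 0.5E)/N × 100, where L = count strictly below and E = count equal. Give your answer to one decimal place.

N = 9.
Strictly below 119: 5. Equal to 119: 1.
PR = (5 + 0.5·1)/9 × 100 = 61.1

61.1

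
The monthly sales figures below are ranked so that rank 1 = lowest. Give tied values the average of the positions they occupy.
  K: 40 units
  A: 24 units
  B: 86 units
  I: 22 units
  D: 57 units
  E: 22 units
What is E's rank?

1.5

Sorted (ascending): 22, 22, 24, 40, 57, 86
The 2 values of 22 occupy positions 1–2 → average rank (1+2)/2 = 1.5.
E has value 22 units → rank 1.5.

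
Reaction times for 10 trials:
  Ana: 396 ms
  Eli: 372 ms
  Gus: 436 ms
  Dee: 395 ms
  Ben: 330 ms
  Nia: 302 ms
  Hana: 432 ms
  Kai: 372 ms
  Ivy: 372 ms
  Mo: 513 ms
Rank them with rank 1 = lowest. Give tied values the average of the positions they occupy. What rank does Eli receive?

4

Sorted (ascending): 302, 330, 372, 372, 372, 395, 396, 432, 436, 513
The 3 values of 372 occupy positions 3–5 → average rank 4.
Eli has value 372 ms → rank 4.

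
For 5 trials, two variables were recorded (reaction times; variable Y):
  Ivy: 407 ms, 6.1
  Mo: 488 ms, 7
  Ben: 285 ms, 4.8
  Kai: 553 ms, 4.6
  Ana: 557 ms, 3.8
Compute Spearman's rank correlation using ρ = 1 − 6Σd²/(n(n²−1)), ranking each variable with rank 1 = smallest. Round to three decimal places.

-0.600

Ranks of variable 1: 2, 3, 1, 4, 5
Ranks of variable 2: 4, 5, 3, 2, 1
d = r₁ − r₂: -2, -2, -2, 2, 4
d²: 4, 4, 4, 4, 16; Σd² = 32
ρ = 1 − 6·32/(5·24) = 1 − 192/120 = -0.600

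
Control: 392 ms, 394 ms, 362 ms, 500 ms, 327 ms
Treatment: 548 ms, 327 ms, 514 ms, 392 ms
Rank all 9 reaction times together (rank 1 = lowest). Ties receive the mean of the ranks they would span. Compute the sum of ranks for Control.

22

Sorted (ascending): 327, 327, 362, 392, 392, 394, 500, 514, 548
The 2 values of 327 occupy positions 1–2 → average rank (1+2)/2 = 1.5.
The 2 values of 392 occupy positions 4–5 → average rank (4+5)/2 = 4.5.
Control values → pooled ranks: 392→4.5, 394→6, 362→3, 500→7, 327→1.5
Rank sum = 4.5 + 6 + 3 + 7 + 1.5 = 22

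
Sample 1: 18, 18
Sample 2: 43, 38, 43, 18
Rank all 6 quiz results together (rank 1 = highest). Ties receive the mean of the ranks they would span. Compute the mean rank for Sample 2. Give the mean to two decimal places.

Sorted (descending): 43, 43, 38, 18, 18, 18
The 2 values of 43 occupy positions 1–2 → average rank (1+2)/2 = 1.5.
The 3 values of 18 occupy positions 4–6 → average rank 5.
Sample 2 values → pooled ranks: 43→1.5, 38→3, 43→1.5, 18→5
Mean rank = (1.5 + 3 + 1.5 + 5) / 4 = 2.75

2.75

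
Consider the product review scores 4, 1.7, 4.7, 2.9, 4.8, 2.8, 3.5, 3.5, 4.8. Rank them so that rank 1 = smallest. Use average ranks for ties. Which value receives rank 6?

Sorted (ascending): 1.7, 2.8, 2.9, 3.5, 3.5, 4, 4.7, 4.8, 4.8
The 2 values of 3.5 occupy positions 4–5 → average rank (4+5)/2 = 4.5.
The 2 values of 4.8 occupy positions 8–9 → average rank (8+9)/2 = 8.5.
Rank 6 → value 4.

4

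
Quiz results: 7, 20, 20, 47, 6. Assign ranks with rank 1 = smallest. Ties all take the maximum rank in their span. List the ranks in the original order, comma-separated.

2, 4, 4, 5, 1

Sorted (ascending): 6, 7, 20, 20, 47
The 2 values of 20 occupy positions 3–4 → each gets rank 4.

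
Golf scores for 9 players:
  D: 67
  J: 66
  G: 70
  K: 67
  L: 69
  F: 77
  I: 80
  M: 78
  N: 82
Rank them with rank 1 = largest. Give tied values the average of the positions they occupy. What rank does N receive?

Sorted (descending): 82, 80, 78, 77, 70, 69, 67, 67, 66
The 2 values of 67 occupy positions 7–8 → average rank (7+8)/2 = 7.5.
N has value 82 → rank 1.

1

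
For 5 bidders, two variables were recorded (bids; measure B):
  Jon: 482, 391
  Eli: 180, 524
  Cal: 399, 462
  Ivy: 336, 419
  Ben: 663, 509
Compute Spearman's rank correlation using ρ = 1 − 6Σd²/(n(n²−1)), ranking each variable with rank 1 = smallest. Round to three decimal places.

-0.300

Ranks of variable 1: 4, 1, 3, 2, 5
Ranks of variable 2: 1, 5, 3, 2, 4
d = r₁ − r₂: 3, -4, 0, 0, 1
d²: 9, 16, 0, 0, 1; Σd² = 26
ρ = 1 − 6·26/(5·24) = 1 − 156/120 = -0.300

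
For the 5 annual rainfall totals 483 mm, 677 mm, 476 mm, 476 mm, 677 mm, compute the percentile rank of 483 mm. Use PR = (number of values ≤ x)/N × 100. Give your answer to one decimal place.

N = 5.
Strictly below 483: 2. Equal to 483: 1.
PR = 3/5 × 100 = 60.0

60.0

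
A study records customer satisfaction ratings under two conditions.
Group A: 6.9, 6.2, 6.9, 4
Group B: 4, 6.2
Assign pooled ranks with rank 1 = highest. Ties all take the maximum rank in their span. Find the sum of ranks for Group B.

10

Sorted (descending): 6.9, 6.9, 6.2, 6.2, 4, 4
The 2 values of 6.9 occupy positions 1–2 → each gets rank 2.
The 2 values of 6.2 occupy positions 3–4 → each gets rank 4.
The 2 values of 4 occupy positions 5–6 → each gets rank 6.
Group B values → pooled ranks: 4→6, 6.2→4
Rank sum = 6 + 4 = 10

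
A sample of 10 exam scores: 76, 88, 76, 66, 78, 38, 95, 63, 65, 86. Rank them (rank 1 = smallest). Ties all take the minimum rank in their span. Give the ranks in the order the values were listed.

5, 9, 5, 4, 7, 1, 10, 2, 3, 8

Sorted (ascending): 38, 63, 65, 66, 76, 76, 78, 86, 88, 95
The 2 values of 76 occupy positions 5–6 → each gets rank 5.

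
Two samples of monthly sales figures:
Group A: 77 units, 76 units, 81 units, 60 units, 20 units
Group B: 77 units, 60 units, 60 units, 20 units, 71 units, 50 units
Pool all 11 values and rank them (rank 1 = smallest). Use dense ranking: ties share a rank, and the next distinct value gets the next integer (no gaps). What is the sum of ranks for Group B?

19

Sorted (ascending): 20, 20, 50, 60, 60, 60, 71, 76, 77, 77, 81
The 2 values of 20 share dense rank 1.
The 3 values of 60 share dense rank 3.
The 2 values of 77 share dense rank 6.
Remaining distinct values take the next consecutive integers.
Group B values → pooled ranks: 77→6, 60→3, 60→3, 20→1, 71→4, 50→2
Rank sum = 6 + 3 + 3 + 1 + 4 + 2 = 19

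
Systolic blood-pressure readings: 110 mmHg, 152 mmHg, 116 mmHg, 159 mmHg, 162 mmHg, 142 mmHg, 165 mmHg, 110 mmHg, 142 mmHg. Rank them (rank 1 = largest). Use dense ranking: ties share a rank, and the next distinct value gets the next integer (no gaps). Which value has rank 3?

159

Sorted (descending): 165, 162, 159, 152, 142, 142, 116, 110, 110
The 2 values of 142 share dense rank 5.
The 2 values of 110 share dense rank 7.
Remaining distinct values take the next consecutive integers.
Rank 3 → value 159.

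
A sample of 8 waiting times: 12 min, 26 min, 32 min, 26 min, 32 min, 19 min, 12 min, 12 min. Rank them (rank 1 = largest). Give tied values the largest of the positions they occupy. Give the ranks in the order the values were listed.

8, 4, 2, 4, 2, 5, 8, 8

Sorted (descending): 32, 32, 26, 26, 19, 12, 12, 12
The 2 values of 32 occupy positions 1–2 → each gets rank 2.
The 2 values of 26 occupy positions 3–4 → each gets rank 4.
The 3 values of 12 occupy positions 6–8 → each gets rank 8.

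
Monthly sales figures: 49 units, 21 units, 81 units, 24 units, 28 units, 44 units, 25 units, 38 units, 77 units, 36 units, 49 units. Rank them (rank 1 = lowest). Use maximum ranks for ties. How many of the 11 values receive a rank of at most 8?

Sorted (ascending): 21, 24, 25, 28, 36, 38, 44, 49, 49, 77, 81
The 2 values of 49 occupy positions 8–9 → each gets rank 9.
Ranks ≤ 8: {1, 2, 3, 4, 5, 6, 7} → 7 values.

7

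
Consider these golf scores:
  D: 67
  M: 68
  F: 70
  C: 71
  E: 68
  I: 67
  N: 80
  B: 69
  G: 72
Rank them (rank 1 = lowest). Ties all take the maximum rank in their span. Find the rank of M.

4

Sorted (ascending): 67, 67, 68, 68, 69, 70, 71, 72, 80
The 2 values of 67 occupy positions 1–2 → each gets rank 2.
The 2 values of 68 occupy positions 3–4 → each gets rank 4.
M has value 68 → rank 4.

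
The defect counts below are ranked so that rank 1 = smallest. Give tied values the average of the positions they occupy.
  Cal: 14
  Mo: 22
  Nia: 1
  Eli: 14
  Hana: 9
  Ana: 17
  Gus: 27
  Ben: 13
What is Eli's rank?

Sorted (ascending): 1, 9, 13, 14, 14, 17, 22, 27
The 2 values of 14 occupy positions 4–5 → average rank (4+5)/2 = 4.5.
Eli has value 14 → rank 4.5.

4.5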